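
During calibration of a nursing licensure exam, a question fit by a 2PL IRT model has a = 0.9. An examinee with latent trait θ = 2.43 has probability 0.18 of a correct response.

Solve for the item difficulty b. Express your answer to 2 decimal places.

4.11

P(θ) = 1 / (1 + exp(−a(θ − b)))
logit(0.18) = ln(0.18/0.82) = -1.5163
b = θ − logit/(a) = 2.43 − (-1.5163)/0.9000 = 4.1148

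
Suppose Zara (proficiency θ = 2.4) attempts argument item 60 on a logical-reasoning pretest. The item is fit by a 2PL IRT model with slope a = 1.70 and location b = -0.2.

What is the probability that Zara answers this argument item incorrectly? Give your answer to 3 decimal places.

P(θ) = 1 / (1 + exp(−a(θ − b)))
Exponent: 1.70 × (2.4 − (-0.2)) = 4.4200
1/(1 + e^{-4.4200}) = 0.9881
P(incorrect) = 1 − 0.9881 = 0.0119

0.012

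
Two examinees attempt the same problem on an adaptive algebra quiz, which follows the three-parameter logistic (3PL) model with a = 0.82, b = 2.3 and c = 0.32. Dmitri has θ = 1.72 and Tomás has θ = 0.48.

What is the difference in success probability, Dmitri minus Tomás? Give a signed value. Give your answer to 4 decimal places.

0.1358

P(θ) = c + (1 − c) · 1 / (1 + exp(−a(θ − b)))
P(Dmitri) = 0.5806  [exponent -0.4756]
P(Tomás) = 0.4448  [exponent -1.4924]
Difference = 0.5806 − 0.4448 = 0.1358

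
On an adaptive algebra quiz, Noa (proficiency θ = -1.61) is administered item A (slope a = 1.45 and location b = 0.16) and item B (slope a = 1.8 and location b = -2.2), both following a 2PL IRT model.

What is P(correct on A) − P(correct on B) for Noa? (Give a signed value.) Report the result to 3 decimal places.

-0.672

P(θ) = 1 / (1 + exp(−a(θ − b)))
P_A = 0.0713
P_B = 0.7431
P_A − P_B = -0.6717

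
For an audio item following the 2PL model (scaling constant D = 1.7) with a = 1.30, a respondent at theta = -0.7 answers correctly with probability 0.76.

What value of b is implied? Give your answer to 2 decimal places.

-1.22

P(theta) = 1 / (1 + exp(−D·a(theta − b)))
logit(0.76) = ln(0.76/0.24) = 1.1527
b = theta − logit/(1.7·a) = -0.7 − 1.1527/2.2100 = -1.2216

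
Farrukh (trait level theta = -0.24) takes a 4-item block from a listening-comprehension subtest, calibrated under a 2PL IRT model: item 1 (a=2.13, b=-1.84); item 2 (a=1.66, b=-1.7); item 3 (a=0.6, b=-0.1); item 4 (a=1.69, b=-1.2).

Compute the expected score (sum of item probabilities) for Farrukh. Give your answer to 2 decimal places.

3.20

P(theta) = 1 / (1 + exp(−a(theta − b)))
P_1 = 1/(1+e^{-3.4080}) = 0.9680
P_2 = 1/(1+e^{-2.4236}) = 0.9186
P_3 = 1/(1+e^{0.0840}) = 0.4790
P_4 = 1/(1+e^{-1.6224}) = 0.8351
E[score] = 0.9680 + 0.9186 + 0.4790 + 0.8351 = 3.2007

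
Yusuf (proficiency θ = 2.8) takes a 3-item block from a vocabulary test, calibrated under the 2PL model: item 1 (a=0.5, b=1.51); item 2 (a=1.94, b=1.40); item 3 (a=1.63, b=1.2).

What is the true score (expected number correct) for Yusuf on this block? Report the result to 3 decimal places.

P(θ) = 1 / (1 + exp(−a(θ − b)))
P_1 = 1/(1+e^{-0.6450}) = 0.6559
P_2 = 1/(1+e^{-2.7160}) = 0.9380
P_3 = 1/(1+e^{-2.6080}) = 0.9314
E[score] = 0.6559 + 0.9380 + 0.9314 = 2.5252

2.525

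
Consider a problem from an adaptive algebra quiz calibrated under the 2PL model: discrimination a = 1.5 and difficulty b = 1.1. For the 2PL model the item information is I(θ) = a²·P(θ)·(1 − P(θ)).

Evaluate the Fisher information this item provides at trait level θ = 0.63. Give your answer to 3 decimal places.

0.498

P = 1/(1+e^{0.7050}) = 0.3307
P(1−P) = 0.3307 × 0.6693 = 0.2213
I = a² × P(1−P) = 1.5² × 0.2213 = 0.49801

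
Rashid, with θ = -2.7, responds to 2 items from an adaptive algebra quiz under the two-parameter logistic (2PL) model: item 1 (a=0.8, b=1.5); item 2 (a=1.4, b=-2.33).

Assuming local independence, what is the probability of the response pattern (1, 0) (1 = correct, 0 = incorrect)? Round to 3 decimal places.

0.021

P(θ) = 1 / (1 + exp(−a(θ − b)))
P_1 = 1/(1+e^{3.3600}) = 0.0336
P_2 = 1/(1+e^{0.5180}) = 0.3733
L = P_1 × (1−P_2) = 0.0336 × 0.6267 = 0.02104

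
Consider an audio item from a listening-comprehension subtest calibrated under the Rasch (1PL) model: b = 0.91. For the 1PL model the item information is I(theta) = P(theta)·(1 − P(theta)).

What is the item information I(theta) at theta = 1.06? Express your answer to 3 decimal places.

0.249

P = 1/(1+e^{-0.1500}) = 0.5374
P(1−P) = 0.5374 × 0.4626 = 0.2486
I = P(1−P) = 0.24860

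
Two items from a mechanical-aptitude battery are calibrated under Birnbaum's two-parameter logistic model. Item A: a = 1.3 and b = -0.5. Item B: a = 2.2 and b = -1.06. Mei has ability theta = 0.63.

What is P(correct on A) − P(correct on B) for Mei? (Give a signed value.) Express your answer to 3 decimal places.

P(theta) = 1 / (1 + exp(−a(theta − b)))
P_A = 0.8129
P_B = 0.9763
P_A − P_B = -0.1634

-0.163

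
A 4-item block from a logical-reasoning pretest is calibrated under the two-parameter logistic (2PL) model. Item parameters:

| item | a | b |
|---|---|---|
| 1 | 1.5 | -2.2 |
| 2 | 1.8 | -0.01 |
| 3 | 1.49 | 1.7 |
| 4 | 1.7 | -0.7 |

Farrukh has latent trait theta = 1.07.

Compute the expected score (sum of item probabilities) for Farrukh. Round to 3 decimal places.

P(theta) = 1 / (1 + exp(−a(theta − b)))
P_1 = 1/(1+e^{-4.9050}) = 0.9926
P_2 = 1/(1+e^{-1.9440}) = 0.8748
P_3 = 1/(1+e^{0.9387}) = 0.2812
P_4 = 1/(1+e^{-3.0090}) = 0.9530
E[score] = 0.9926 + 0.8748 + 0.2812 + 0.9530 = 3.1016

3.102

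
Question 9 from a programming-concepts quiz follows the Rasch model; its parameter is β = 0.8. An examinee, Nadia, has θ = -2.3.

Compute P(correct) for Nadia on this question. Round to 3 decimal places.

P(θ) = 1 / (1 + exp(−(θ − β)))
Exponent: (-2.3 − 0.8) = -3.1000
1/(1 + e^{3.1000}) = 0.0431
P = 0.0431

0.043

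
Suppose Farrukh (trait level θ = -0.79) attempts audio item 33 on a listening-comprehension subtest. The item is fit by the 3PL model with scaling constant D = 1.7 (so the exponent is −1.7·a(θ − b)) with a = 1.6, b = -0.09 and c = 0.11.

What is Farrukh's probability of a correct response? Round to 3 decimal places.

0.225

P(θ) = c + (1 − c) · 1 / (1 + exp(−D·a(θ − b)))
Exponent: 1.7 × 1.6 × (-0.79 − (-0.09)) = -1.9040
1/(1 + e^{1.9040}) = 0.1297
P = 0.11 + 0.89 × 0.1297 = 0.2254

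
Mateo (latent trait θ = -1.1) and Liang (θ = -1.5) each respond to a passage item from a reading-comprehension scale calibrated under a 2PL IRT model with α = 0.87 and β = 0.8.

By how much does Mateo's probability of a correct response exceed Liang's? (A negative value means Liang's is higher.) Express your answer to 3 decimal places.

0.042

P(θ) = 1 / (1 + exp(−α(θ − β)))
P(Mateo) = 0.1607  [exponent -1.6530]
P(Liang) = 0.1191  [exponent -2.0010]
Difference = 0.1607 − 0.1191 = 0.0416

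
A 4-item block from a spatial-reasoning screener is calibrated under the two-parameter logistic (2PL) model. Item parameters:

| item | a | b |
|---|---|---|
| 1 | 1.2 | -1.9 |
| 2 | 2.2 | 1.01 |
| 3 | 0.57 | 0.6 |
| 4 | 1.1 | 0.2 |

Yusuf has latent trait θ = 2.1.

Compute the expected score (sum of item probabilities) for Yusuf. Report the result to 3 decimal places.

P(θ) = 1 / (1 + exp(−a(θ − b)))
P_1 = 1/(1+e^{-4.8000}) = 0.9918
P_2 = 1/(1+e^{-2.3980}) = 0.9167
P_3 = 1/(1+e^{-0.8550}) = 0.7016
P_4 = 1/(1+e^{-2.0900}) = 0.8899
E[score] = 0.9918 + 0.9167 + 0.7016 + 0.8899 = 3.5001

3.500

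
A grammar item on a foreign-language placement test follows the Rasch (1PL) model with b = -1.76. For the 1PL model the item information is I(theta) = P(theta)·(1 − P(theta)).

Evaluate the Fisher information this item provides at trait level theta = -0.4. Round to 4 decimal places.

0.1625

P = 1/(1+e^{-1.3600}) = 0.7958
P(1−P) = 0.7958 × 0.2042 = 0.1625
I = P(1−P) = 0.16253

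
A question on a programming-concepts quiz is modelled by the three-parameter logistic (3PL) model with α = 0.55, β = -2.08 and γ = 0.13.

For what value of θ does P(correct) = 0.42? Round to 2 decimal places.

P(θ) = γ + (1 − γ) · 1 / (1 + exp(−α(θ − β)))
Remove guessing floor: (0.42 − 0.13)/(1 − 0.13) = 0.3333
logit = ln(0.3333/0.6667) = -0.6931
θ = β + logit/(α) = -2.08 + (-0.6931)/0.5500 = -3.3403

-3.34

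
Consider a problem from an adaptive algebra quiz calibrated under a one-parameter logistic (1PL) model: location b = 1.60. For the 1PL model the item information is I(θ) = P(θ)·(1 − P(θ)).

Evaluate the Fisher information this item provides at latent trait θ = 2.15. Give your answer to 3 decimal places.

0.232

P = 1/(1+e^{-0.5500}) = 0.6341
P(1−P) = 0.6341 × 0.3659 = 0.2320
I = P(1−P) = 0.23201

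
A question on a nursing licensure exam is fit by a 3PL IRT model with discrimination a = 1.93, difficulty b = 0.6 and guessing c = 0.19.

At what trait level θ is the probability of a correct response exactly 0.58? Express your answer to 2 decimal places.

0.56

P(θ) = c + (1 − c) · 1 / (1 + exp(−a(θ − b)))
Remove guessing floor: (0.58 − 0.19)/(1 − 0.19) = 0.4815
logit = ln(0.4815/0.5185) = -0.0741
θ = b + logit/(a) = 0.6 + (-0.0741)/1.9300 = 0.5616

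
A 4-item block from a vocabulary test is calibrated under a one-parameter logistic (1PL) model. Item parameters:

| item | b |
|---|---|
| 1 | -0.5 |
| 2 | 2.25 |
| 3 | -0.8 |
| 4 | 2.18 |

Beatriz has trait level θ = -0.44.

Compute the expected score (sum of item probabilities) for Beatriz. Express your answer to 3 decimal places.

P(θ) = 1 / (1 + exp(−(θ − b)))
P_1 = 1/(1+e^{-0.0600}) = 0.5150
P_2 = 1/(1+e^{2.6900}) = 0.0636
P_3 = 1/(1+e^{-0.3600}) = 0.5890
P_4 = 1/(1+e^{2.6200}) = 0.0679
E[score] = 0.5150 + 0.0636 + 0.5890 + 0.0679 = 1.2355

1.235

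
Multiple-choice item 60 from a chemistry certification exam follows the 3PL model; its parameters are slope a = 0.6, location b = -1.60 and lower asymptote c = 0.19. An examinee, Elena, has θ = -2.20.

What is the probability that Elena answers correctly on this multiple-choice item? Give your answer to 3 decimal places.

P(θ) = c + (1 − c) · 1 / (1 + exp(−a(θ − b)))
Exponent: 0.6 × (-2.20 − (-1.60)) = -0.3600
1/(1 + e^{0.3600}) = 0.4110
P = 0.19 + 0.81 × 0.4110 = 0.5229

0.523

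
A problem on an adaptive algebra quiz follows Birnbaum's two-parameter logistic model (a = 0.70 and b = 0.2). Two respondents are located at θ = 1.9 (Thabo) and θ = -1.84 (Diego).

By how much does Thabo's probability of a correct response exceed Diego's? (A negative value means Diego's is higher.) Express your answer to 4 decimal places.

0.5733

P(θ) = 1 / (1 + exp(−a(θ − b)))
P(Thabo) = 0.7667  [exponent 1.1900]
P(Diego) = 0.1934  [exponent -1.4280]
Difference = 0.7667 − 0.1934 = 0.5733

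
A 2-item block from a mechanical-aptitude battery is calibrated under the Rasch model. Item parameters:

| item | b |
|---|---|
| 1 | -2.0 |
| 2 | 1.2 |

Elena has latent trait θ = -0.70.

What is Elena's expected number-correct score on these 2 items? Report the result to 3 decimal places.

P(θ) = 1 / (1 + exp(−(θ − b)))
P_1 = 1/(1+e^{-1.3000}) = 0.7858
P_2 = 1/(1+e^{1.9000}) = 0.1301
E[score] = 0.7858 + 0.1301 = 0.9159

0.916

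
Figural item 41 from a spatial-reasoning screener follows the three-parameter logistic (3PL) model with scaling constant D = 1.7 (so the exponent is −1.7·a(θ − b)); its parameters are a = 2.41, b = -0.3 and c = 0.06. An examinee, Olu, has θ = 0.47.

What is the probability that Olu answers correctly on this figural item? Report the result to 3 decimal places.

0.962

P(θ) = c + (1 − c) · 1 / (1 + exp(−D·a(θ − b)))
Exponent: 1.7 × 2.41 × (0.47 − (-0.3)) = 3.1547
1/(1 + e^{-3.1547}) = 0.9591
P = 0.06 + 0.94 × 0.9591 = 0.9615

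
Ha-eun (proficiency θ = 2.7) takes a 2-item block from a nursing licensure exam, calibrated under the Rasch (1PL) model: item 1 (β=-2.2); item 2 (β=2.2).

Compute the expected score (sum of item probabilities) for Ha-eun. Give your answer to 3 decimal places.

P(θ) = 1 / (1 + exp(−(θ − β)))
P_1 = 1/(1+e^{-4.9000}) = 0.9926
P_2 = 1/(1+e^{-0.5000}) = 0.6225
E[score] = 0.9926 + 0.6225 = 1.6151

1.615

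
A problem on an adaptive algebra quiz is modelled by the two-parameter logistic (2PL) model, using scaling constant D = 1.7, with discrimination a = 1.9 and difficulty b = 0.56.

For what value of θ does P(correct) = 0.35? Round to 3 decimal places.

P(θ) = 1 / (1 + exp(−D·a(θ − b)))
logit = ln(0.3500/0.6500) = -0.6190
θ = b + logit/(1.7·a) = 0.56 + (-0.6190)/3.2300 = 0.3683

0.368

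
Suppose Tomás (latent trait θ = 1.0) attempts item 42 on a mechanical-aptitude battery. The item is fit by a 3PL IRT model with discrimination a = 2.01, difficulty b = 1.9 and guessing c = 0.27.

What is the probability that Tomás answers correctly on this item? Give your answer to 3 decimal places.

P(θ) = c + (1 − c) · 1 / (1 + exp(−a(θ − b)))
Exponent: 2.01 × (1.0 − 1.9) = -1.8090
1/(1 + e^{1.8090}) = 0.1408
P = 0.27 + 0.73 × 0.1408 = 0.3728

0.373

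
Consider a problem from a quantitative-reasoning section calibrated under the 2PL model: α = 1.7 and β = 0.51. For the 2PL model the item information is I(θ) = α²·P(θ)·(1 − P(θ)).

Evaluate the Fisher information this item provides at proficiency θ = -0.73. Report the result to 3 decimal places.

P = 1/(1+e^{2.1080}) = 0.1083
P(1−P) = 0.1083 × 0.8917 = 0.0966
I = α² × P(1−P) = 1.7² × 0.0966 = 0.27914

0.279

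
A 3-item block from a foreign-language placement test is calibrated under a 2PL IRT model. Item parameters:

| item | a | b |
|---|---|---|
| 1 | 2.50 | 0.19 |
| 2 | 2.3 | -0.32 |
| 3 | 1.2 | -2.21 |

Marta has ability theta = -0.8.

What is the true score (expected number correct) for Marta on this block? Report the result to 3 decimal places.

P(theta) = 1 / (1 + exp(−a(theta − b)))
P_1 = 1/(1+e^{2.4750}) = 0.0776
P_2 = 1/(1+e^{1.1040}) = 0.2490
P_3 = 1/(1+e^{-1.6920}) = 0.8445
E[score] = 0.0776 + 0.2490 + 0.8445 = 1.1711

1.171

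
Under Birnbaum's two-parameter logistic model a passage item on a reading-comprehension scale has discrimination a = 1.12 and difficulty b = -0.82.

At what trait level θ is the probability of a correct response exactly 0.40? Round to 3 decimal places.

P(θ) = 1 / (1 + exp(−a(θ − b)))
logit = ln(0.4000/0.6000) = -0.4055
θ = b + logit/(a) = -0.82 + (-0.4055)/1.1200 = -1.1820

-1.182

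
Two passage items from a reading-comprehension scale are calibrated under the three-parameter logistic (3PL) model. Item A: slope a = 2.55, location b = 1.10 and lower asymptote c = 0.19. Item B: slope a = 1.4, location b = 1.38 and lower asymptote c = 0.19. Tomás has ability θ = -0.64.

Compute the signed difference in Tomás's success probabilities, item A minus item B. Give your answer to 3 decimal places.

-0.036

P(θ) = c + (1 − c) · 1 / (1 + exp(−a(θ − b)))
P_A = 0.1995
P_B = 0.2352
P_A − P_B = -0.0358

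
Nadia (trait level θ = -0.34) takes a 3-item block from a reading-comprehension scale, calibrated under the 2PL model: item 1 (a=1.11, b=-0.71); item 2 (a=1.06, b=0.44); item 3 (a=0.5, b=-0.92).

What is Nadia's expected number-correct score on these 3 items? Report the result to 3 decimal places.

P(θ) = 1 / (1 + exp(−a(θ − b)))
P_1 = 1/(1+e^{-0.4107}) = 0.6013
P_2 = 1/(1+e^{0.8268}) = 0.3043
P_3 = 1/(1+e^{-0.2900}) = 0.5720
E[score] = 0.6013 + 0.3043 + 0.5720 = 1.4776

1.478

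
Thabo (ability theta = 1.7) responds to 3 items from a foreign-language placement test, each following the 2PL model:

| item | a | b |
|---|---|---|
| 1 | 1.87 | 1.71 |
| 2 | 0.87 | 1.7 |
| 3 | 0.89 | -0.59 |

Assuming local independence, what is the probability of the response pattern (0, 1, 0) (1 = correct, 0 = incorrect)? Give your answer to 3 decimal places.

P(theta) = 1 / (1 + exp(−a(theta − b)))
P_1 = 1/(1+e^{0.0187}) = 0.4953
P_2 = 1/(1+e^{0.0000}) = 0.5000
P_3 = 1/(1+e^{-2.0381}) = 0.8847
L = (1−P_1) × P_2 × (1−P_3) = 0.5047 × 0.5000 × 0.1153 = 0.02908

0.029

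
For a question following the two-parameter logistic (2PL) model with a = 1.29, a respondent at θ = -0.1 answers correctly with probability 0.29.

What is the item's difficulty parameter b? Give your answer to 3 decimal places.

0.594

P(θ) = 1 / (1 + exp(−a(θ − b)))
logit(0.29) = ln(0.29/0.71) = -0.8954
b = θ − logit/(a) = -0.1 − (-0.8954)/1.2900 = 0.5941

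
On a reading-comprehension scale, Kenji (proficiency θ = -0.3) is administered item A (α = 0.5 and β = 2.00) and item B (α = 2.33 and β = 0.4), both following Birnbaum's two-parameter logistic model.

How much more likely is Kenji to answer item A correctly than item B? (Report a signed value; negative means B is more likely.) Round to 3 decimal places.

P(θ) = 1 / (1 + exp(−α(θ − β)))
P_A = 0.2405
P_B = 0.1637
P_A − P_B = 0.0768

0.077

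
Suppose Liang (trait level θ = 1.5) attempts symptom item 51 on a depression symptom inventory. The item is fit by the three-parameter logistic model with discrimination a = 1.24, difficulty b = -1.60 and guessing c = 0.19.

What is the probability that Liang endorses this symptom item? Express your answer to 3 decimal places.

P(θ) = c + (1 − c) · 1 / (1 + exp(−a(θ − b)))
Exponent: 1.24 × (1.5 − (-1.60)) = 3.8440
1/(1 + e^{-3.8440}) = 0.9790
P = 0.19 + 0.81 × 0.9790 = 0.9830

0.983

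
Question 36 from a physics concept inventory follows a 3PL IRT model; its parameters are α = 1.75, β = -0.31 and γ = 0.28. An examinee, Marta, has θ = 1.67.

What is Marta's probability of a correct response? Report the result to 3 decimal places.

P(θ) = γ + (1 − γ) · 1 / (1 + exp(−α(θ − β)))
Exponent: 1.75 × (1.67 − (-0.31)) = 3.4650
1/(1 + e^{-3.4650}) = 0.9697
P = 0.28 + 0.72 × 0.9697 = 0.9782

0.978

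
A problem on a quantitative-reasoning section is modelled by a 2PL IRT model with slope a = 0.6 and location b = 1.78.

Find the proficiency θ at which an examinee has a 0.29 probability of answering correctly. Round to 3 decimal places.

0.288

P(θ) = 1 / (1 + exp(−a(θ − b)))
logit = ln(0.2900/0.7100) = -0.8954
θ = b + logit/(a) = 1.78 + (-0.8954)/0.6000 = 0.2877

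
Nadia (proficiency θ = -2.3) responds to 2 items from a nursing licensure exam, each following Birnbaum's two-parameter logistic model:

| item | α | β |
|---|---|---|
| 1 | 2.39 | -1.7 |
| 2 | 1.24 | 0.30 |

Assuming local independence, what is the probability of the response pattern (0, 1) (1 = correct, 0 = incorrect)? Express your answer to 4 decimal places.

P(θ) = 1 / (1 + exp(−α(θ − β)))
P_1 = 1/(1+e^{1.4340}) = 0.1925
P_2 = 1/(1+e^{3.2240}) = 0.0383
L = (1−P_1) × P_2 = 0.8075 × 0.0383 = 0.03091

0.0309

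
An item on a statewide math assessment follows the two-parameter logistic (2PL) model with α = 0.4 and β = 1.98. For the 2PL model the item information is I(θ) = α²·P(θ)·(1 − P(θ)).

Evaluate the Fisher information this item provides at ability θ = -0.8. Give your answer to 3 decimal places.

0.030

P = 1/(1+e^{1.1120}) = 0.2475
P(1−P) = 0.2475 × 0.7525 = 0.1862
I = α² × P(1−P) = 0.4² × 0.1862 = 0.02980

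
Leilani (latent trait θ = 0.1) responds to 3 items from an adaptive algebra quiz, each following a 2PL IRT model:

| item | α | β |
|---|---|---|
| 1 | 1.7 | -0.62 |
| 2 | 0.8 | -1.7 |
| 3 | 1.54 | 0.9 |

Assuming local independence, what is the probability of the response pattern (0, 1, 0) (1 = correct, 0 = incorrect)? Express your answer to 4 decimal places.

0.1422

P(θ) = 1 / (1 + exp(−α(θ − β)))
P_1 = 1/(1+e^{-1.2240}) = 0.7728
P_2 = 1/(1+e^{-1.4400}) = 0.8085
P_3 = 1/(1+e^{1.2320}) = 0.2258
L = (1−P_1) × P_2 × (1−P_3) = 0.2272 × 0.8085 × 0.7742 = 0.14222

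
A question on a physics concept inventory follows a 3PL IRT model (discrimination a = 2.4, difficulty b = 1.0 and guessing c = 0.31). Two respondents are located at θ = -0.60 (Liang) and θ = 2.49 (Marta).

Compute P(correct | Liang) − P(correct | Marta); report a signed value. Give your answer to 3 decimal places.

-0.657

P(θ) = c + (1 − c) · 1 / (1 + exp(−a(θ − b)))
P(Liang) = 0.3245  [exponent -3.8400]
P(Marta) = 0.9812  [exponent 3.5760]
Difference = 0.3245 − 0.9812 = -0.6567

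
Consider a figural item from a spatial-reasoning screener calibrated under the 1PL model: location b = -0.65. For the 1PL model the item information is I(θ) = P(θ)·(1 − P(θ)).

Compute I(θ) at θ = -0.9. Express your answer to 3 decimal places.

0.246

P = 1/(1+e^{0.2500}) = 0.4378
P(1−P) = 0.4378 × 0.5622 = 0.2461
I = P(1−P) = 0.24613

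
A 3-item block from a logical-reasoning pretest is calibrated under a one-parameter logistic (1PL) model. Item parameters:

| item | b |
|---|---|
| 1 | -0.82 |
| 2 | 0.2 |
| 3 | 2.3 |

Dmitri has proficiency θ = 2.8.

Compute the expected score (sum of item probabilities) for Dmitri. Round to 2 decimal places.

P(θ) = 1 / (1 + exp(−(θ − b)))
P_1 = 1/(1+e^{-3.6200}) = 0.9739
P_2 = 1/(1+e^{-2.6000}) = 0.9309
P_3 = 1/(1+e^{-0.5000}) = 0.6225
E[score] = 0.9739 + 0.9309 + 0.6225 = 2.5272

2.53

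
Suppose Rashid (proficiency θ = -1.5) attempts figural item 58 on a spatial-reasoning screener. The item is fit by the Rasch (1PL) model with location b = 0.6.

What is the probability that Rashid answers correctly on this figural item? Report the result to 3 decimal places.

P(θ) = 1 / (1 + exp(−(θ − b)))
Exponent: (-1.5 − 0.6) = -2.1000
1/(1 + e^{2.1000}) = 0.1091
P = 0.1091

0.109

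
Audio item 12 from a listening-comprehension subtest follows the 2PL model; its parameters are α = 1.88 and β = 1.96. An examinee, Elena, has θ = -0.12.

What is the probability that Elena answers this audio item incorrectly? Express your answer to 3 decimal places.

P(θ) = 1 / (1 + exp(−α(θ − β)))
Exponent: 1.88 × (-0.12 − 1.96) = -3.9104
1/(1 + e^{3.9104}) = 0.0196
P(incorrect) = 1 − 0.0196 = 0.9804

0.980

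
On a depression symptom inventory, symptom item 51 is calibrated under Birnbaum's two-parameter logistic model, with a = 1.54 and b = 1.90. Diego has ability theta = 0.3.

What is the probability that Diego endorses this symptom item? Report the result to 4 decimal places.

0.0784

P(theta) = 1 / (1 + exp(−a(theta − b)))
Exponent: 1.54 × (0.3 − 1.90) = -2.4640
1/(1 + e^{2.4640}) = 0.0784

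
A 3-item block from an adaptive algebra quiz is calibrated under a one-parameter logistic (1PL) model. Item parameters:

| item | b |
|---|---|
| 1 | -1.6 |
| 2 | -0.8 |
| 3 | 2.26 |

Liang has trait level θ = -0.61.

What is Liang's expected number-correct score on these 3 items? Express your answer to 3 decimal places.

P(θ) = 1 / (1 + exp(−(θ − b)))
P_1 = 1/(1+e^{-0.9900}) = 0.7291
P_2 = 1/(1+e^{-0.1900}) = 0.5474
P_3 = 1/(1+e^{2.8700}) = 0.0537
E[score] = 0.7291 + 0.5474 + 0.0537 = 1.3301

1.330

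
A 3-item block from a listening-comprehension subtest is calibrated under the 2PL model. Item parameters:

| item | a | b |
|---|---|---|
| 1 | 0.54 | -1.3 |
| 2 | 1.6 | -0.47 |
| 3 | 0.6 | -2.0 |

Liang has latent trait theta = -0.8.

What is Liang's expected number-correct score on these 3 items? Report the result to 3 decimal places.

1.611

P(theta) = 1 / (1 + exp(−a(theta − b)))
P_1 = 1/(1+e^{-0.2700}) = 0.5671
P_2 = 1/(1+e^{0.5280}) = 0.3710
P_3 = 1/(1+e^{-0.7200}) = 0.6726
E[score] = 0.5671 + 0.3710 + 0.6726 = 1.6107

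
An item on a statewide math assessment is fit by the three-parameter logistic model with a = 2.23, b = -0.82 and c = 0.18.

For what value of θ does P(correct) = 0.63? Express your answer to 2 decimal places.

-0.73

P(θ) = c + (1 − c) · 1 / (1 + exp(−a(θ − b)))
Remove guessing floor: (0.63 − 0.18)/(1 − 0.18) = 0.5488
logit = ln(0.5488/0.4512) = 0.1957
θ = b + logit/(a) = -0.82 + 0.1957/2.2300 = -0.7322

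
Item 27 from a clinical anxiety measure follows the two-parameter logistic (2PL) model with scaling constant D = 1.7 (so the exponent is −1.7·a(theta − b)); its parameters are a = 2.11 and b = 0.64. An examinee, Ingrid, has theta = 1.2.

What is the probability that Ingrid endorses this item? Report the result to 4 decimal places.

P(theta) = 1 / (1 + exp(−D·a(theta − b)))
Exponent: 1.7 × 2.11 × (1.2 − 0.64) = 2.0087
1/(1 + e^{-2.0087}) = 0.8817
P = 0.8817

0.8817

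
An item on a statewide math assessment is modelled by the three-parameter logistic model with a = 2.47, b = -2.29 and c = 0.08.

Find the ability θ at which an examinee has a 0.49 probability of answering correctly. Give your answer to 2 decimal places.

-2.38

P(θ) = c + (1 − c) · 1 / (1 + exp(−a(θ − b)))
Remove guessing floor: (0.49 − 0.08)/(1 − 0.08) = 0.4457
logit = ln(0.4457/0.5543) = -0.2183
θ = b + logit/(a) = -2.29 + (-0.2183)/2.4700 = -2.3784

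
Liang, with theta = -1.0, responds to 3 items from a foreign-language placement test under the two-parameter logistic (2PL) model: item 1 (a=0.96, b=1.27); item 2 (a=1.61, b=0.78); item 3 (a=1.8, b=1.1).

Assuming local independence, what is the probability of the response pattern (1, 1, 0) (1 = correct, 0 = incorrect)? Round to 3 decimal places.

P(theta) = 1 / (1 + exp(−a(theta − b)))
P_1 = 1/(1+e^{2.1792}) = 0.1016
P_2 = 1/(1+e^{2.8658}) = 0.0539
P_3 = 1/(1+e^{3.7800}) = 0.0223
L = P_1 × P_2 × (1−P_3) = 0.1016 × 0.0539 × 0.9777 = 0.00535

0.005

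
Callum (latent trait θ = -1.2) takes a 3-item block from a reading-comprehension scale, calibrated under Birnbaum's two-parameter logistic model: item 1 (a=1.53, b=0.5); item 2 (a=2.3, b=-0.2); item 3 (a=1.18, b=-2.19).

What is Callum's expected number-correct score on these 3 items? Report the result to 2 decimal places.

P(θ) = 1 / (1 + exp(−a(θ − b)))
P_1 = 1/(1+e^{2.6010}) = 0.0691
P_2 = 1/(1+e^{2.3000}) = 0.0911
P_3 = 1/(1+e^{-1.1682}) = 0.7628
E[score] = 0.0691 + 0.0911 + 0.7628 = 0.9230

0.92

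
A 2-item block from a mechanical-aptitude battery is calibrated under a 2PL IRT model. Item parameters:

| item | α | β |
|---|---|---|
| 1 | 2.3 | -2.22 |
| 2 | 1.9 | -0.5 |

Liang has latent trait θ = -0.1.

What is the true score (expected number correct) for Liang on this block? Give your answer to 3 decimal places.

P(θ) = 1 / (1 + exp(−α(θ − β)))
P_1 = 1/(1+e^{-4.8760}) = 0.9924
P_2 = 1/(1+e^{-0.7600}) = 0.6814
E[score] = 0.9924 + 0.6814 = 1.6738

1.674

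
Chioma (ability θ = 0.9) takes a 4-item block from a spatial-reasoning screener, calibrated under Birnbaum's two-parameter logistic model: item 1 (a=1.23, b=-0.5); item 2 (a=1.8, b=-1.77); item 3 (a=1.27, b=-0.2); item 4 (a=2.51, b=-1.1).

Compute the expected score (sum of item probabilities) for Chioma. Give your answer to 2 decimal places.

3.64

P(θ) = 1 / (1 + exp(−a(θ − b)))
P_1 = 1/(1+e^{-1.7220}) = 0.8484
P_2 = 1/(1+e^{-4.8060}) = 0.9919
P_3 = 1/(1+e^{-1.3970}) = 0.8017
P_4 = 1/(1+e^{-5.0200}) = 0.9934
E[score] = 0.8484 + 0.9919 + 0.8017 + 0.9934 = 3.6354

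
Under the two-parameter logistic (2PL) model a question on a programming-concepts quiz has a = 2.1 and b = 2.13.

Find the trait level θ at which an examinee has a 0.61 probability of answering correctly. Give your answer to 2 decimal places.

P(θ) = 1 / (1 + exp(−a(θ − b)))
logit = ln(0.6100/0.3900) = 0.4473
θ = b + logit/(a) = 2.13 + 0.4473/2.1000 = 2.3430

2.34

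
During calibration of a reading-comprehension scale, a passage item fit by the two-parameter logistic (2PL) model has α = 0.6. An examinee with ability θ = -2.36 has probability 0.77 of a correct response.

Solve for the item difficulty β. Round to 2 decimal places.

-4.37

P(θ) = 1 / (1 + exp(−α(θ − β)))
logit(0.77) = ln(0.77/0.23) = 1.2083
β = θ − logit/(α) = -2.36 − 1.2083/0.6000 = -4.3739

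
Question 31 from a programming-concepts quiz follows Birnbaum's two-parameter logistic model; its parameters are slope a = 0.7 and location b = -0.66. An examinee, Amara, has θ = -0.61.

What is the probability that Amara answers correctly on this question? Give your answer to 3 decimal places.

P(θ) = 1 / (1 + exp(−a(θ − b)))
Exponent: 0.7 × (-0.61 − (-0.66)) = 0.0350
1/(1 + e^{-0.0350}) = 0.5087

0.509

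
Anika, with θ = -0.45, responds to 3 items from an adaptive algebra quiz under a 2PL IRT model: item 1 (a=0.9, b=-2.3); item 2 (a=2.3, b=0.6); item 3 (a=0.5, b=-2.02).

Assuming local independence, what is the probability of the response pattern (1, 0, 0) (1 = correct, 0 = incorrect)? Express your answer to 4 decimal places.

P(θ) = 1 / (1 + exp(−a(θ − b)))
P_1 = 1/(1+e^{-1.6650}) = 0.8409
P_2 = 1/(1+e^{2.4150}) = 0.0820
P_3 = 1/(1+e^{-0.7850}) = 0.6868
L = P_1 × (1−P_2) × (1−P_3) = 0.8409 × 0.9180 × 0.3132 = 0.24180

0.2418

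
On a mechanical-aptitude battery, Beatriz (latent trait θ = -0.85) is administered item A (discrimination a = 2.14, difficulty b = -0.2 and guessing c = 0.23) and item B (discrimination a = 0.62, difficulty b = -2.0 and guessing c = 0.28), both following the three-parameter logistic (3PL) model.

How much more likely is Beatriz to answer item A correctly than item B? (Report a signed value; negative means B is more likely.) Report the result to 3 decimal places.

-0.380

P(θ) = c + (1 − c) · 1 / (1 + exp(−a(θ − b)))
P_A = 0.3834
P_B = 0.7632
P_A − P_B = -0.3797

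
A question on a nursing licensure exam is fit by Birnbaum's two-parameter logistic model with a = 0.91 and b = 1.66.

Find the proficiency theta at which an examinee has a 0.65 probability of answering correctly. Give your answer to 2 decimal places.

P(theta) = 1 / (1 + exp(−a(theta − b)))
logit = ln(0.6500/0.3500) = 0.6190
theta = b + logit/(a) = 1.66 + 0.6190/0.9100 = 2.3403

2.34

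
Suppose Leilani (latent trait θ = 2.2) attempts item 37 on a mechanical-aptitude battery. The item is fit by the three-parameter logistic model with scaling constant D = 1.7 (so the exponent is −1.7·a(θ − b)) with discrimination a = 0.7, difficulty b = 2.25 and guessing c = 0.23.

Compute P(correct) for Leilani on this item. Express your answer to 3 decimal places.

0.604

P(θ) = c + (1 − c) · 1 / (1 + exp(−D·a(θ − b)))
Exponent: 1.7 × 0.7 × (2.2 − 2.25) = -0.0595
1/(1 + e^{0.0595}) = 0.4851
P = 0.23 + 0.77 × 0.4851 = 0.6035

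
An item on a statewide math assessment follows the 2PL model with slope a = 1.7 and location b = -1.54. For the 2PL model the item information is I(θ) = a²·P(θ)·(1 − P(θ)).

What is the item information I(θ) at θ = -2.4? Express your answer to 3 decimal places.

P = 1/(1+e^{1.4620}) = 0.1882
P(1−P) = 0.1882 × 0.8118 = 0.1528
I = a² × P(1−P) = 1.7² × 0.1528 = 0.44147

0.441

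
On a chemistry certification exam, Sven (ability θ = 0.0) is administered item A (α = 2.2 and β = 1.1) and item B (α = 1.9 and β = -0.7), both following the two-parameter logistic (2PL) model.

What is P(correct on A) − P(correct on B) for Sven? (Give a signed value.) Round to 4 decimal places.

P(θ) = 1 / (1 + exp(−α(θ − β)))
P_A = 0.0817
P_B = 0.7908
P_A − P_B = -0.7092

-0.7092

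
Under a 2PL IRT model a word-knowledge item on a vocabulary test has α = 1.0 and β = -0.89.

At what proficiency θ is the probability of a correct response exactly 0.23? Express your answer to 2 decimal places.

-2.10

P(θ) = 1 / (1 + exp(−α(θ − β)))
logit = ln(0.2300/0.7700) = -1.2083
θ = β + logit/(α) = -0.89 + (-1.2083)/1.0000 = -2.0983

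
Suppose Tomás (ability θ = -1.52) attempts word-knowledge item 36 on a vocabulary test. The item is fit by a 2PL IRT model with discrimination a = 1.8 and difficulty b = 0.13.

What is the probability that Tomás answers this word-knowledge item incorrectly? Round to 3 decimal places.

P(θ) = 1 / (1 + exp(−a(θ − b)))
Exponent: 1.8 × (-1.52 − 0.13) = -2.9700
1/(1 + e^{2.9700}) = 0.0488
P(incorrect) = 1 − 0.0488 = 0.9512

0.951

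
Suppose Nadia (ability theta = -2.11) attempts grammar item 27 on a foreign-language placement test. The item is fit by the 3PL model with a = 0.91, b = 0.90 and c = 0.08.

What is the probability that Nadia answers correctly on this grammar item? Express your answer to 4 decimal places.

0.1358

P(theta) = c + (1 − c) · 1 / (1 + exp(−a(theta − b)))
Exponent: 0.91 × (-2.11 − 0.90) = -2.7391
1/(1 + e^{2.7391}) = 0.0607
P = 0.08 + 0.92 × 0.0607 = 0.1358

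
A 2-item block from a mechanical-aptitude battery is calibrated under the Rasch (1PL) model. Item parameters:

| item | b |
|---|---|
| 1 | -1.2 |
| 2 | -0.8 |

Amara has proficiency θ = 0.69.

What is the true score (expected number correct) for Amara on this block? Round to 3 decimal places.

P(θ) = 1 / (1 + exp(−(θ − b)))
P_1 = 1/(1+e^{-1.8900}) = 0.8688
P_2 = 1/(1+e^{-1.4900}) = 0.8161
E[score] = 0.8688 + 0.8161 = 1.6848

1.685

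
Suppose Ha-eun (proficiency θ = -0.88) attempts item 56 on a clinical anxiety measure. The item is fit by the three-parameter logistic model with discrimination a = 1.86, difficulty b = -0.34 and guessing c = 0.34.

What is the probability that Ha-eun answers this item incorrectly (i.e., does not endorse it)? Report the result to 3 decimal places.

0.483

P(θ) = c + (1 − c) · 1 / (1 + exp(−a(θ − b)))
Exponent: 1.86 × (-0.88 − (-0.34)) = -1.0044
1/(1 + e^{1.0044}) = 0.2681
P = 0.34 + 0.66 × 0.2681 = 0.5169
P(incorrect) = 1 − 0.5169 = 0.4831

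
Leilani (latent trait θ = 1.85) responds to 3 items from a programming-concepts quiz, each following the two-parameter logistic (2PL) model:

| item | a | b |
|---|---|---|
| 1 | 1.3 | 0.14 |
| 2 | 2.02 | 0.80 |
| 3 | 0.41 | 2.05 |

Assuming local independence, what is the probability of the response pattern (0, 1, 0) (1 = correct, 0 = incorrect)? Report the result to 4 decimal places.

P(θ) = 1 / (1 + exp(−a(θ − b)))
P_1 = 1/(1+e^{-2.2230}) = 0.9023
P_2 = 1/(1+e^{-2.1210}) = 0.8929
P_3 = 1/(1+e^{0.0820}) = 0.4795
L = (1−P_1) × P_2 × (1−P_3) = 0.0977 × 0.8929 × 0.5205 = 0.04541

0.0454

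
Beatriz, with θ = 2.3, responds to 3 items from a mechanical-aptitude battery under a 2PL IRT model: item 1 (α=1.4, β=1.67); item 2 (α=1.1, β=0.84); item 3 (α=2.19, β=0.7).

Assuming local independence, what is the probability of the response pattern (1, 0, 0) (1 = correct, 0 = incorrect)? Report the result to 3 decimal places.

P(θ) = 1 / (1 + exp(−α(θ − β)))
P_1 = 1/(1+e^{-0.8820}) = 0.7072
P_2 = 1/(1+e^{-1.6060}) = 0.8329
P_3 = 1/(1+e^{-3.5040}) = 0.9708
L = P_1 × (1−P_2) × (1−P_3) = 0.7072 × 0.1671 × 0.0292 = 0.00345

0.003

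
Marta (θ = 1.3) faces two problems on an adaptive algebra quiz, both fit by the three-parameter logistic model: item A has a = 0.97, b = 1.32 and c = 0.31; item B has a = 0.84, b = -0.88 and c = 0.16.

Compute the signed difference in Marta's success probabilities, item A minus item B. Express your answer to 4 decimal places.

P(θ) = c + (1 − c) · 1 / (1 + exp(−a(θ − b)))
P_A = 0.6517
P_B = 0.8840
P_A − P_B = -0.2323

-0.2323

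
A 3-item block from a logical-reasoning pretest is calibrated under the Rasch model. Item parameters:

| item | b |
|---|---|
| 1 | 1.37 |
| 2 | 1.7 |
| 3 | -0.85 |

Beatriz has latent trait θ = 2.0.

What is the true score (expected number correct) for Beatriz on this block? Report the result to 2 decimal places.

2.17

P(θ) = 1 / (1 + exp(−(θ − b)))
P_1 = 1/(1+e^{-0.6300}) = 0.6525
P_2 = 1/(1+e^{-0.3000}) = 0.5744
P_3 = 1/(1+e^{-2.8500}) = 0.9453
E[score] = 0.6525 + 0.5744 + 0.9453 = 2.1723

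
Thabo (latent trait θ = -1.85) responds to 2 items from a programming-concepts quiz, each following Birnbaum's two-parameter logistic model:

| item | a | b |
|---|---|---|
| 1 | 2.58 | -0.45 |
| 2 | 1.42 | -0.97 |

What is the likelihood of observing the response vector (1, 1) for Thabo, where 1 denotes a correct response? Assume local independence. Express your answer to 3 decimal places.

0.006

P(θ) = 1 / (1 + exp(−a(θ − b)))
P_1 = 1/(1+e^{3.6120}) = 0.0263
P_2 = 1/(1+e^{1.2496}) = 0.2228
L = P_1 × P_2 = 0.0263 × 0.2228 = 0.00586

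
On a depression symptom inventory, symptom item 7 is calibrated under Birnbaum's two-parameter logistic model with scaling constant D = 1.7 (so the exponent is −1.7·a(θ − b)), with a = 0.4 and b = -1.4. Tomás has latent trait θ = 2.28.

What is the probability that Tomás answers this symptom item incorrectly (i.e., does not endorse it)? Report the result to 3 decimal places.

0.076

P(θ) = 1 / (1 + exp(−D·a(θ − b)))
Exponent: 1.7 × 0.4 × (2.28 − (-1.4)) = 2.5024
1/(1 + e^{-2.5024}) = 0.9243
P = 0.9243
P(incorrect) = 1 − 0.9243 = 0.0757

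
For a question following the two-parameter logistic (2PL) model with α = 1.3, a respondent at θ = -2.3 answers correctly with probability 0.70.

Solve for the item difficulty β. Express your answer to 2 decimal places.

P(θ) = 1 / (1 + exp(−α(θ − β)))
logit(0.70) = ln(0.70/0.30) = 0.8473
β = θ − logit/(α) = -2.3 − 0.8473/1.3000 = -2.9518

-2.95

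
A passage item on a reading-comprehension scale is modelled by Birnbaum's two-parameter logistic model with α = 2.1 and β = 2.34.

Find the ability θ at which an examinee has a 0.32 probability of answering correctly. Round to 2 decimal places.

P(θ) = 1 / (1 + exp(−α(θ − β)))
logit = ln(0.3200/0.6800) = -0.7538
θ = β + logit/(α) = 2.34 + (-0.7538)/2.1000 = 1.9811

1.98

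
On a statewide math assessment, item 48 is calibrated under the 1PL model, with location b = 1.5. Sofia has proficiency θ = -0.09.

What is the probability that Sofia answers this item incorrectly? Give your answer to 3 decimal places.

0.831

P(θ) = 1 / (1 + exp(−(θ − b)))
Exponent: (-0.09 − 1.5) = -1.5900
1/(1 + e^{1.5900}) = 0.1694
P = 0.1694
P(incorrect) = 1 − 0.1694 = 0.8306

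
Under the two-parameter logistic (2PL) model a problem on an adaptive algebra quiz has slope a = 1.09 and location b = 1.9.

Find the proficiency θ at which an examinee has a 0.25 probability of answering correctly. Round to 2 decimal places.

0.89

P(θ) = 1 / (1 + exp(−a(θ − b)))
logit = ln(0.2500/0.7500) = -1.0986
θ = b + logit/(a) = 1.9 + (-1.0986)/1.0900 = 0.8921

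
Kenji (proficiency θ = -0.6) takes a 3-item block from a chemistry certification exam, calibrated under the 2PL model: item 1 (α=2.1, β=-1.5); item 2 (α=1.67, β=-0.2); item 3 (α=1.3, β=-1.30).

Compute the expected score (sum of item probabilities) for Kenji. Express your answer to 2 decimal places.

P(θ) = 1 / (1 + exp(−α(θ − β)))
P_1 = 1/(1+e^{-1.8900}) = 0.8688
P_2 = 1/(1+e^{0.6680}) = 0.3389
P_3 = 1/(1+e^{-0.9100}) = 0.7130
E[score] = 0.8688 + 0.3389 + 0.7130 = 1.9207

1.92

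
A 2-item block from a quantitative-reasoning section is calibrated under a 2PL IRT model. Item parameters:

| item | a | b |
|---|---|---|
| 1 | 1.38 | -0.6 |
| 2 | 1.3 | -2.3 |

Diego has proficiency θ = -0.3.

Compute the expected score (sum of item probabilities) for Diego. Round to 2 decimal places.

P(θ) = 1 / (1 + exp(−a(θ − b)))
P_1 = 1/(1+e^{-0.4140}) = 0.6020
P_2 = 1/(1+e^{-2.6000}) = 0.9309
E[score] = 0.6020 + 0.9309 = 1.5329

1.53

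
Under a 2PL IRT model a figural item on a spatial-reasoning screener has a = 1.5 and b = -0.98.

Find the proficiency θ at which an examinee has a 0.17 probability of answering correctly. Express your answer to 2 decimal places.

-2.04

P(θ) = 1 / (1 + exp(−a(θ − b)))
logit = ln(0.1700/0.8300) = -1.5856
θ = b + logit/(a) = -0.98 + (-1.5856)/1.5000 = -2.0371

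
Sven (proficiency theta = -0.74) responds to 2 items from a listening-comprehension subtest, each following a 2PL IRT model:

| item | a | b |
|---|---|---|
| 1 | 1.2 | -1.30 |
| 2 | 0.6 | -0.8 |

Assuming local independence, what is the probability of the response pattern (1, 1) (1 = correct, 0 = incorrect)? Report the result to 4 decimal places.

0.3369

P(theta) = 1 / (1 + exp(−a(theta − b)))
P_1 = 1/(1+e^{-0.6720}) = 0.6620
P_2 = 1/(1+e^{-0.0360}) = 0.5090
L = P_1 × P_2 = 0.6620 × 0.5090 = 0.33693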